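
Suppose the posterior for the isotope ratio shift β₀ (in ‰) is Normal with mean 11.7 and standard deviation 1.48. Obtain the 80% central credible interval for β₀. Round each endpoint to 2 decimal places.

The posterior is symmetric, so the 80% equal-tailed interval is β₀ = 11.7 ± z·1.48 with z = 1.282.
Half-width: 1.282 × 1.48 = 1.90.
11.7 − 1.90 = 9.80; 11.7 + 1.90 = 13.60.

[9.80, 13.60]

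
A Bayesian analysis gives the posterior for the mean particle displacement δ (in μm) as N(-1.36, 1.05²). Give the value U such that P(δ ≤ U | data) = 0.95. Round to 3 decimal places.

Need U with P(δ ≤ U) = 0.95: U = -1.36 + z_{0.05}·1.05.
z = 1.645; U = -1.36 + 1.645 × 1.05 = 0.367.

0.367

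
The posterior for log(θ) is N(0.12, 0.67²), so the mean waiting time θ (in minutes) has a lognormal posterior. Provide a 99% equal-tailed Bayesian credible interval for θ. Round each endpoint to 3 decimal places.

[0.201, 6.333]

On the log scale the 99% interval is 0.12 ± 2.576 × 0.67 = [-1.6058, 1.8458].
Exponentiate: [e^-1.6058, e^1.8458] = [0.201, 6.333].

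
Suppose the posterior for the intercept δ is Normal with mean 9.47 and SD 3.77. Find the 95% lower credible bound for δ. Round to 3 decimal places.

Need L with P(δ ≥ L) = 0.95: L = 9.47 − z_{0.05}·3.77.
z = 1.645; L = 9.47 − 1.645 × 3.77 = 3.269.

3.269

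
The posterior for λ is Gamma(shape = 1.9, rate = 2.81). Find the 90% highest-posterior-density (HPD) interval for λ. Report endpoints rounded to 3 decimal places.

The posterior is unimodal and skewed, so the HPD interval has equal density at both endpoints and is the shortest 90% interval.
Solving f(0.022) = f(1.343) with F(1.343) − F(0.022) = 0.90 gives [0.022, 1.343].
For comparison, the equal-tailed interval is [0.112, 1.630]; the HPD is narrower and shifted toward the mode.

[0.022, 1.343]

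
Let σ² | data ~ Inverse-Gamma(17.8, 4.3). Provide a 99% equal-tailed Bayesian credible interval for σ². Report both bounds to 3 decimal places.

Inverse-Gamma(17.8, 4.3) quantiles: F⁻¹(0.005) and F⁻¹(0.995).
Equivalently, 1/σ² ~ Gamma(17.8, rate = 4.3); invert its 0.995 and 0.005 quantiles.
Posterior mean ≈ 0.256, SD ≈ 0.064; a Normal approximation gives roughly [0.090, 0.422].
Exact: lower = 0.141; upper = 0.488.

[0.141, 0.488]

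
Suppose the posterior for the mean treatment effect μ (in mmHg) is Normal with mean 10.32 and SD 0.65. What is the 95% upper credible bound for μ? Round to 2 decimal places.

11.39

Need U with P(μ ≤ U) = 0.95: U = 10.32 + z_{0.05}·0.65.
z = 1.645; U = 10.32 + 1.645 × 0.65 = 11.39.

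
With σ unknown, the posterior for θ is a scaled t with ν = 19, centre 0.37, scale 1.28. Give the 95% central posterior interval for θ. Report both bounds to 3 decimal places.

[-2.309, 3.049]

The t_19 distribution is symmetric; the 95% interval is 0.37 ± t·1.28 with t_{0.975,19} = 2.093.
Half-width: 2.093 × 1.28 = 2.679.
0.37 − 2.679 = -2.309; 0.37 + 2.679 = 3.049.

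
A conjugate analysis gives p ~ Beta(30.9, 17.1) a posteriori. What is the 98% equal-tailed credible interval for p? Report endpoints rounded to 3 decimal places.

Posterior: Beta(30.9, 17.1).
Equal-tailed 98% interval: the 0.01 and 0.99 quantiles of Beta(30.9, 17.1).
Posterior mean ≈ 0.644, SD ≈ 0.068; a Normal approximation gives roughly [0.485, 0.803].
Exact: F⁻¹(0.01) = 0.478; F⁻¹(0.99) = 0.792.

[0.478, 0.792]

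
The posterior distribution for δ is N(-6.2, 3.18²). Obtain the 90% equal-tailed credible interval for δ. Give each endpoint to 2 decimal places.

The posterior is symmetric, so the 90% equal-tailed interval is δ = -6.2 ± z·3.18 with z = 1.645.
Half-width: 1.645 × 3.18 = 5.23.
-6.2 − 5.23 = -11.43; -6.2 + 5.23 = -0.97.

[-11.43, -0.97]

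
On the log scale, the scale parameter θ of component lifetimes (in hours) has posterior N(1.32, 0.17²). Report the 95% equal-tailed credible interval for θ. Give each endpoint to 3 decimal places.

On the log scale the 95% interval is 1.32 ± 1.960 × 0.17 = [0.9868, 1.6532].
Exponentiate: [e^0.9868, e^1.6532] = [2.683, 5.224].

[2.683, 5.224]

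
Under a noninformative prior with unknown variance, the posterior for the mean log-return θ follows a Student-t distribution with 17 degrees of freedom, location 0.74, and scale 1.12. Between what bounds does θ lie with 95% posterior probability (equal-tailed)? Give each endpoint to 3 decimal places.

[-1.623, 3.103]

The t_17 distribution is symmetric; the 95% interval is 0.74 ± t·1.12 with t_{0.975,17} = 2.110.
Half-width: 2.110 × 1.12 = 2.363.
0.74 − 2.363 = -1.623; 0.74 + 2.363 = 3.103.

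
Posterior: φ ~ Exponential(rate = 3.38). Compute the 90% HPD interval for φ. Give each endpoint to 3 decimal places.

[0.000, 0.681]

The exponential density is strictly decreasing on [0, ∞), so the HPD interval is anchored at 0: [0, q] with P(φ ≤ q) = 0.90.
q = −ln(1 − 0.90) / 3.38 = 2.3026 / 3.38 = 0.681.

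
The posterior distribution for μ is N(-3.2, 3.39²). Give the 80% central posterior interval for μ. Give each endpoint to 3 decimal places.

The posterior is symmetric, so the 80% equal-tailed interval is μ = -3.2 ± z·3.39 with z = 1.282.
Half-width: 1.282 × 3.39 = 4.344.
-3.2 − 4.344 = -7.544; -3.2 + 4.344 = 1.144.

[-7.544, 1.144]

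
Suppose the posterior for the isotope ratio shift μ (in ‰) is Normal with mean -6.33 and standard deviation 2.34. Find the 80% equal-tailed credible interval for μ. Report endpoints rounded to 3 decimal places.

The posterior is symmetric, so the 80% equal-tailed interval is μ = -6.33 ± z·2.34 with z = 1.282.
Half-width: 1.282 × 2.34 = 2.999.
-6.33 − 2.999 = -9.329; -6.33 + 2.999 = -3.331.

[-9.329, -3.331]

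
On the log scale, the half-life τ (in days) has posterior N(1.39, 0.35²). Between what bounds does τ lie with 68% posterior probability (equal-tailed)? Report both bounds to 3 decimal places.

[2.835, 5.686]

On the log scale the 68% interval is 1.39 ± 0.994 × 0.35 = [1.0419, 1.7381].
Exponentiate: [e^1.0419, e^1.7381] = [2.835, 5.686].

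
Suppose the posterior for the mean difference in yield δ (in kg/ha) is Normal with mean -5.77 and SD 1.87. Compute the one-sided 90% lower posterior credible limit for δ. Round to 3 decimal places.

Need L with P(δ ≥ L) = 0.90: L = -5.77 − z_{0.1}·1.87.
z = 1.282; L = -5.77 − 1.282 × 1.87 = -8.167.

-8.167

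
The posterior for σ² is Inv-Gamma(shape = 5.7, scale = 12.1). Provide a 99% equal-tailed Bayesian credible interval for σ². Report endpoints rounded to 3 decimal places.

Inverse-Gamma(5.7, 12.1) quantiles: F⁻¹(0.005) and F⁻¹(0.995).
Equivalently, 1/σ² ~ Gamma(5.7, rate = 12.1); invert its 0.995 and 0.005 quantiles.
Posterior mean ≈ 2.574, SD ≈ 1.338; a Normal approximation gives roughly [-0.873, 6.022].
Exact: lower = 0.884; upper = 8.677.

[0.884, 8.677]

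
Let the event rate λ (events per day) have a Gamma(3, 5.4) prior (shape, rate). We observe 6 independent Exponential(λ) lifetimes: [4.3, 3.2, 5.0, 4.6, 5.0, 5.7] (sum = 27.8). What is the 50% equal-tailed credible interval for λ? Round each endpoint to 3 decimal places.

[0.206, 0.325]

Posterior: Gamma(3+6, 5.4+27.8) = Gamma(9, 33.2) (shape, rate).
Equal-tailed 50% interval: Gamma(9, 33.2) quantiles at 0.25 and 0.75.
Posterior mean ≈ 0.271, SD ≈ 0.090; a Normal approximation gives roughly [0.210, 0.332].
Exact: lower = 0.206; upper = 0.325.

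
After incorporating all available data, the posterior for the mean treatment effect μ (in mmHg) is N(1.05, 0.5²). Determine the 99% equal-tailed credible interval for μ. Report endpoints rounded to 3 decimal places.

The posterior is symmetric, so the 99% equal-tailed interval is μ = 1.05 ± z·0.5 with z = 2.576.
Half-width: 2.576 × 0.5 = 1.288.
1.05 − 1.288 = -0.238; 1.05 + 1.288 = 2.338.

[-0.238, 2.338]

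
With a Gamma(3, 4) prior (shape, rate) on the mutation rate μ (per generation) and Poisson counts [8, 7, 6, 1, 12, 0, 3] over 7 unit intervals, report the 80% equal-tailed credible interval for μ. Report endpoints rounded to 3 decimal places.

Posterior: Gamma(3+37, 4+7) = Gamma(40, 11) (shape, rate).
Equal-tailed 80% interval: Gamma(40, 11) quantiles at 0.1 and 0.9.
Posterior mean ≈ 3.636, SD ≈ 0.575; a Normal approximation gives roughly [2.900, 4.373].
Exact: lower = 2.922; upper = 4.390.

[2.922, 4.390]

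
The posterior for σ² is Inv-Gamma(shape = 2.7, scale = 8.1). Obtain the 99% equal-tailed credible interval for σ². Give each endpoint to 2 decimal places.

[0.93, 31.71]

Inverse-Gamma(2.7, 8.1) quantiles: F⁻¹(0.005) and F⁻¹(0.995).
Equivalently, 1/σ² ~ Gamma(2.7, rate = 8.1); invert its 0.995 and 0.005 quantiles.
Posterior mean ≈ 4.76, SD ≈ 5.69; a Normal approximation gives roughly [-9.90, 19.43].
Exact: lower = 0.93; upper = 31.71.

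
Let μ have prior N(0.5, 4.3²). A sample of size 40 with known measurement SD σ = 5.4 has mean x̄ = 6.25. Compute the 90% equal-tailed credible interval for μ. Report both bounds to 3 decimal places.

[4.654, 7.409]

Posterior precision = 1/4.3² + 40/5.4² = 0.0541 + 1.3717 = 1.4258, so posterior SD = 0.8375.
Posterior mean = (0.5/4.3² + 40·6.25/5.4²) / 1.4258 = 6.0319.
Interval: 6.0319 ± 1.645 × 0.8375 → [4.654, 7.409].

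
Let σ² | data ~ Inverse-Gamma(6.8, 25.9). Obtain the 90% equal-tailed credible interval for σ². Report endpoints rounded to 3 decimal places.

Inverse-Gamma(6.8, 25.9) quantiles: F⁻¹(0.05) and F⁻¹(0.95).
Equivalently, 1/σ² ~ Gamma(6.8, rate = 25.9); invert its 0.95 and 0.05 quantiles.
Posterior mean ≈ 4.466, SD ≈ 2.038; a Normal approximation gives roughly [1.113, 7.818].
Exact: lower = 2.237; upper = 8.225.

[2.237, 8.225]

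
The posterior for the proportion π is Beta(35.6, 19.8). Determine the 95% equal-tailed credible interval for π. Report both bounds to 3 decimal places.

Posterior: Beta(35.6, 19.8).
Equal-tailed 95% interval: the 0.025 and 0.975 quantiles of Beta(35.6, 19.8).
Posterior mean ≈ 0.643, SD ≈ 0.064; a Normal approximation gives roughly [0.518, 0.768].
Exact: F⁻¹(0.025) = 0.513; F⁻¹(0.975) = 0.762.

[0.513, 0.762]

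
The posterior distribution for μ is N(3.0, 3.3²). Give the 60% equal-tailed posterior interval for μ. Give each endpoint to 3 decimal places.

The posterior is symmetric, so the 60% equal-tailed interval is μ = 3.0 ± z·3.3 with z = 0.842.
Half-width: 0.842 × 3.3 = 2.777.
3.0 − 2.777 = 0.223; 3.0 + 2.777 = 5.777.

[0.223, 5.777]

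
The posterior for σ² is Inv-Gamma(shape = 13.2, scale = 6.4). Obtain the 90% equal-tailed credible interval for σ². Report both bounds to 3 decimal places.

[0.325, 0.816]

Inverse-Gamma(13.2, 6.4) quantiles: F⁻¹(0.05) and F⁻¹(0.95).
Equivalently, 1/σ² ~ Gamma(13.2, rate = 6.4); invert its 0.95 and 0.05 quantiles.
Posterior mean ≈ 0.525, SD ≈ 0.157; a Normal approximation gives roughly [0.267, 0.782].
Exact: lower = 0.325; upper = 0.816.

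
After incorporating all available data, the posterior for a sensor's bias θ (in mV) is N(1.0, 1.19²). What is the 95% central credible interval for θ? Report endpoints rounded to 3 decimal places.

The posterior is symmetric, so the 95% equal-tailed interval is θ = 1.0 ± z·1.19 with z = 1.960.
Half-width: 1.960 × 1.19 = 2.332.
1.0 − 2.332 = -1.332; 1.0 + 2.332 = 3.332.

[-1.332, 3.332]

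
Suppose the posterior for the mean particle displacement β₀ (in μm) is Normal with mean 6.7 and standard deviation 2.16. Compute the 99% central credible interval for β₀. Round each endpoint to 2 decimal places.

The posterior is symmetric, so the 99% equal-tailed interval is β₀ = 6.7 ± z·2.16 with z = 2.576.
Half-width: 2.576 × 2.16 = 5.56.
6.7 − 5.56 = 1.14; 6.7 + 5.56 = 12.26.

[1.14, 12.26]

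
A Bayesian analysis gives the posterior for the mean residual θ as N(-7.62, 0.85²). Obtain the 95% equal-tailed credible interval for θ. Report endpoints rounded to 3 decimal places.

[-9.286, -5.954]

The posterior is symmetric, so the 95% equal-tailed interval is θ = -7.62 ± z·0.85 with z = 1.960.
Half-width: 1.960 × 0.85 = 1.666.
-7.62 − 1.666 = -9.286; -7.62 + 1.666 = -5.954.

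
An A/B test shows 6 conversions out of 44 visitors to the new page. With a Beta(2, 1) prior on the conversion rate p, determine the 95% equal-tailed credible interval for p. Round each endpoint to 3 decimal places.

[0.078, 0.289]

Posterior: Beta(2+6, 1+38) = Beta(8, 39).
Equal-tailed 95% interval: the 0.025 and 0.975 quantiles of Beta(8, 39).
Posterior mean ≈ 0.170, SD ≈ 0.054; a Normal approximation gives roughly [0.064, 0.277].
Exact: F⁻¹(0.025) = 0.078; F⁻¹(0.975) = 0.289.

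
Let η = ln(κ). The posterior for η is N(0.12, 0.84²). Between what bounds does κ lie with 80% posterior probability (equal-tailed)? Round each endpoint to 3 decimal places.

[0.384, 3.309]

On the log scale the 80% interval is 0.12 ± 1.282 × 0.84 = [-0.9565, 1.1965].
Exponentiate: [e^-0.9565, e^1.1965] = [0.384, 3.309].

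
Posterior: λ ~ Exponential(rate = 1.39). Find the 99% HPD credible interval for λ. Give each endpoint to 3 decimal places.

[0.000, 3.313]

The exponential density is strictly decreasing on [0, ∞), so the HPD interval is anchored at 0: [0, q] with P(λ ≤ q) = 0.99.
q = −ln(1 − 0.99) / 1.39 = 4.6052 / 1.39 = 3.313.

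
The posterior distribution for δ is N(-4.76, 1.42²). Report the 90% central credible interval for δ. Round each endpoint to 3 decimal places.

The posterior is symmetric, so the 90% equal-tailed interval is δ = -4.76 ± z·1.42 with z = 1.645.
Half-width: 1.645 × 1.42 = 2.336.
-4.76 − 2.336 = -7.096; -4.76 + 2.336 = -2.424.

[-7.096, -2.424]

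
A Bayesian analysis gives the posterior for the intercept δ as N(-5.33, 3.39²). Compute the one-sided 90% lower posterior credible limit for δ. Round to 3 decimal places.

-9.674

Need L with P(δ ≥ L) = 0.90: L = -5.33 − z_{0.1}·3.39.
z = 1.282; L = -5.33 − 1.282 × 3.39 = -9.674.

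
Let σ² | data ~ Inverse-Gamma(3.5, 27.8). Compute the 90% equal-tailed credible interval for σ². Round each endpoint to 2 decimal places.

[3.95, 25.65]

Inverse-Gamma(3.5, 27.8) quantiles: F⁻¹(0.05) and F⁻¹(0.95).
Equivalently, 1/σ² ~ Gamma(3.5, rate = 27.8); invert its 0.95 and 0.05 quantiles.
Posterior mean ≈ 11.12, SD ≈ 9.08; a Normal approximation gives roughly [-3.81, 26.05].
Exact: lower = 3.95; upper = 25.65.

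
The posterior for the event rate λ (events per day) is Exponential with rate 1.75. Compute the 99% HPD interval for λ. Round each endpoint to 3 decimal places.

The exponential density is strictly decreasing on [0, ∞), so the HPD interval is anchored at 0: [0, q] with P(λ ≤ q) = 0.99.
q = −ln(1 − 0.99) / 1.75 = 4.6052 / 1.75 = 2.632.

[0.000, 2.632]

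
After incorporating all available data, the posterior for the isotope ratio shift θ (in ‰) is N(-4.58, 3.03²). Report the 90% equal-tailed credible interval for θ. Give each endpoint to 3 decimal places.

The posterior is symmetric, so the 90% equal-tailed interval is θ = -4.58 ± z·3.03 with z = 1.645.
Half-width: 1.645 × 3.03 = 4.984.
-4.58 − 4.984 = -9.564; -4.58 + 4.984 = 0.404.

[-9.564, 0.404]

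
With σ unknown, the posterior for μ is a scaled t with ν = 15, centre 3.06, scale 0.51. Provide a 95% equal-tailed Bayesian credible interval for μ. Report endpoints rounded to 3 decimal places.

The t_15 distribution is symmetric; the 95% interval is 3.06 ± t·0.51 with t_{0.975,15} = 2.131.
Half-width: 2.131 × 0.51 = 1.087.
3.06 − 1.087 = 1.973; 3.06 + 1.087 = 4.147.

[1.973, 4.147]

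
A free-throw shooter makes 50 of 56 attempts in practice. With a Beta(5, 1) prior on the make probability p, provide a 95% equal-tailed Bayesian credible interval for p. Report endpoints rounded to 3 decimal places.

[0.798, 0.953]

Posterior: Beta(5+50, 1+6) = Beta(55, 7).
Equal-tailed 95% interval: the 0.025 and 0.975 quantiles of Beta(55, 7).
Posterior mean ≈ 0.887, SD ≈ 0.040; a Normal approximation gives roughly [0.809, 0.965].
Exact: F⁻¹(0.025) = 0.798; F⁻¹(0.975) = 0.953.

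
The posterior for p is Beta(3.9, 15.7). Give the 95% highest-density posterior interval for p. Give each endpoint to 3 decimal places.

[0.044, 0.372]

The posterior is unimodal and skewed, so the HPD interval has equal density at both endpoints and is the shortest 95% interval.
Solving f(0.044) = f(0.372) with F(0.372) − F(0.044) = 0.95 gives [0.044, 0.372].
For comparison, the equal-tailed interval is [0.059, 0.397]; the HPD is narrower and shifted toward the mode.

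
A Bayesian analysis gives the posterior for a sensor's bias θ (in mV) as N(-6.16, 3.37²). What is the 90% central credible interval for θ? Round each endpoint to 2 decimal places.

The posterior is symmetric, so the 90% equal-tailed interval is θ = -6.16 ± z·3.37 with z = 1.645.
Half-width: 1.645 × 3.37 = 5.54.
-6.16 − 5.54 = -11.70; -6.16 + 5.54 = -0.62.

[-11.70, -0.62]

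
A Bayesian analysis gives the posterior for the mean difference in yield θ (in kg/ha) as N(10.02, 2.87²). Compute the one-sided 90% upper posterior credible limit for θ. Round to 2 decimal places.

13.70

Need U with P(θ ≤ U) = 0.90: U = 10.02 + z_{0.1}·2.87.
z = 1.282; U = 10.02 + 1.282 × 2.87 = 13.70.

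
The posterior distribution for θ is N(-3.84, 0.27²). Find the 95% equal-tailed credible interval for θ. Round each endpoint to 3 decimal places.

The posterior is symmetric, so the 95% equal-tailed interval is θ = -3.84 ± z·0.27 with z = 1.960.
Half-width: 1.960 × 0.27 = 0.529.
-3.84 − 0.529 = -4.369; -3.84 + 0.529 = -3.311.

[-4.369, -3.311]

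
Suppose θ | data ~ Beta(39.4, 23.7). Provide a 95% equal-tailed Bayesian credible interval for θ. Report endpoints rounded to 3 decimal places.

Posterior: Beta(39.4, 23.7).
Equal-tailed 95% interval: the 0.025 and 0.975 quantiles of Beta(39.4, 23.7).
Posterior mean ≈ 0.624, SD ≈ 0.060; a Normal approximation gives roughly [0.506, 0.743].
Exact: F⁻¹(0.025) = 0.503; F⁻¹(0.975) = 0.739.

[0.503, 0.739]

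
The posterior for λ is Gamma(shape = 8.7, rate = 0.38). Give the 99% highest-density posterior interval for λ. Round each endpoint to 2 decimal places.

The posterior is unimodal and skewed, so the HPD interval has equal density at both endpoints and is the shortest 99% interval.
Solving f(6.67) = f(45.63) with F(45.63) − F(6.67) = 0.99 gives [6.67, 45.63].
For comparison, the equal-tailed interval is [7.79, 47.76]; the HPD is narrower and shifted toward the mode.

[6.67, 45.63]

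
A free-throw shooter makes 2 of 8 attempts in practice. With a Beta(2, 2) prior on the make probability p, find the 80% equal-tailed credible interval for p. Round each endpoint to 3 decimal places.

[0.169, 0.511]

Posterior: Beta(2+2, 2+6) = Beta(4, 8).
Equal-tailed 80% interval: the 0.1 and 0.9 quantiles of Beta(4, 8).
Posterior mean ≈ 0.333, SD ≈ 0.131; a Normal approximation gives roughly [0.166, 0.501].
Exact: F⁻¹(0.1) = 0.169; F⁻¹(0.9) = 0.511.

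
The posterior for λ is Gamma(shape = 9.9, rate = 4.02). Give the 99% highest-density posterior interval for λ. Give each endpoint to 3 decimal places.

The posterior is unimodal and skewed, so the HPD interval has equal density at both endpoints and is the shortest 99% interval.
Solving f(0.800) = f(4.740) with F(4.740) − F(0.800) = 0.99 gives [0.800, 4.740].
For comparison, the equal-tailed interval is [0.910, 4.940]; the HPD is narrower and shifted toward the mode.

[0.800, 4.740]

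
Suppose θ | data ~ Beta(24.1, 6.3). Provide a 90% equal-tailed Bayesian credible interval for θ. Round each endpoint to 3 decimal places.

[0.663, 0.900]

Posterior: Beta(24.1, 6.3).
Equal-tailed 90% interval: the 0.05 and 0.95 quantiles of Beta(24.1, 6.3).
Posterior mean ≈ 0.793, SD ≈ 0.072; a Normal approximation gives roughly [0.674, 0.912].
Exact: F⁻¹(0.05) = 0.663; F⁻¹(0.95) = 0.900.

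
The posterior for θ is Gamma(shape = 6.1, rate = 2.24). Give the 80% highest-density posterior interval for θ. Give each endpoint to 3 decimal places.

[1.203, 3.854]

The posterior is unimodal and skewed, so the HPD interval has equal density at both endpoints and is the shortest 80% interval.
Solving f(1.203) = f(3.854) with F(3.854) − F(1.203) = 0.80 gives [1.203, 3.854].
For comparison, the equal-tailed interval is [1.440, 4.197]; the HPD is narrower and shifted toward the mode.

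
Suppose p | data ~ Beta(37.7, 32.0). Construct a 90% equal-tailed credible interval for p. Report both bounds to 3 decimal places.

[0.443, 0.638]

Posterior: Beta(37.7, 32.0).
Equal-tailed 90% interval: the 0.05 and 0.95 quantiles of Beta(37.7, 32.0).
Posterior mean ≈ 0.541, SD ≈ 0.059; a Normal approximation gives roughly [0.443, 0.638].
Exact: F⁻¹(0.05) = 0.443; F⁻¹(0.95) = 0.638.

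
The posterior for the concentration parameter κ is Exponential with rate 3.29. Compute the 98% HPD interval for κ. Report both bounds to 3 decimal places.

[0.000, 1.189]

The exponential density is strictly decreasing on [0, ∞), so the HPD interval is anchored at 0: [0, q] with P(κ ≤ q) = 0.98.
q = −ln(1 − 0.98) / 3.29 = 3.9120 / 3.29 = 1.189.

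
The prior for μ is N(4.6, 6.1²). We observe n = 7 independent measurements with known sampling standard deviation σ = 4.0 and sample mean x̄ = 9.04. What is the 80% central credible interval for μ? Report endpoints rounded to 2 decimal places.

Posterior precision = 1/6.1² + 7/4.0² = 0.0269 + 0.4375 = 0.4644, so posterior SD = 1.4675.
Posterior mean = (4.6/6.1² + 7·9.04/4.0²) / 0.4644 = 8.7830.
Interval: 8.7830 ± 1.282 × 1.4675 → [6.90, 10.66].

[6.90, 10.66]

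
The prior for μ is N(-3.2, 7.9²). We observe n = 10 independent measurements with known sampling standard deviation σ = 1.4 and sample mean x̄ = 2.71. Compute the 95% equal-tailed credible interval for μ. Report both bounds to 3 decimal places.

[1.825, 3.558]

Posterior precision = 1/7.9² + 10/1.4² = 0.0160 + 5.1020 = 5.1181, so posterior SD = 0.4420.
Posterior mean = (-3.2/7.9² + 10·2.71/1.4²) / 5.1181 = 2.6915.
Interval: 2.6915 ± 1.960 × 0.4420 → [1.825, 3.558].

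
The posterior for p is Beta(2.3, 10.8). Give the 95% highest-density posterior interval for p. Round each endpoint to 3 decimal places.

The posterior is unimodal and skewed, so the HPD interval has equal density at both endpoints and is the shortest 95% interval.
Solving f(0.012) = f(0.373) with F(0.373) − F(0.012) = 0.95 gives [0.012, 0.373].
For comparison, the equal-tailed interval is [0.029, 0.413]; the HPD is narrower and shifted toward the mode.

[0.012, 0.373]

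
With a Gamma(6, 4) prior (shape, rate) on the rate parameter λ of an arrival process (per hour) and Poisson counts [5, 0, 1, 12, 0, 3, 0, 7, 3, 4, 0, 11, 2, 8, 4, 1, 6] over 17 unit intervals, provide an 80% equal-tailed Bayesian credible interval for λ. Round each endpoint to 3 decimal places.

[2.966, 4.007]

Posterior: Gamma(6+67, 4+17) = Gamma(73, 21) (shape, rate).
Equal-tailed 80% interval: Gamma(73, 21) quantiles at 0.1 and 0.9.
Posterior mean ≈ 3.476, SD ≈ 0.407; a Normal approximation gives roughly [2.955, 3.998].
Exact: lower = 2.966; upper = 4.007.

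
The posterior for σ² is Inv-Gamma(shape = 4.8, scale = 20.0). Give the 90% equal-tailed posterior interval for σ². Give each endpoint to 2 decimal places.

Inverse-Gamma(4.8, 20.0) quantiles: F⁻¹(0.05) and F⁻¹(0.95).
Equivalently, 1/σ² ~ Gamma(4.8, rate = 20.0); invert its 0.95 and 0.05 quantiles.
Posterior mean ≈ 5.26, SD ≈ 3.15; a Normal approximation gives roughly [0.09, 10.44].
Exact: lower = 2.25; upper = 10.84.

[2.25, 10.84]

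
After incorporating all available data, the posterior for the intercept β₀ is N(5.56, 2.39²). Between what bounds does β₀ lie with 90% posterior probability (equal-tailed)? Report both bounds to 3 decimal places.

The posterior is symmetric, so the 90% equal-tailed interval is β₀ = 5.56 ± z·2.39 with z = 1.645.
Half-width: 1.645 × 2.39 = 3.931.
5.56 − 3.931 = 1.629; 5.56 + 3.931 = 9.491.

[1.629, 9.491]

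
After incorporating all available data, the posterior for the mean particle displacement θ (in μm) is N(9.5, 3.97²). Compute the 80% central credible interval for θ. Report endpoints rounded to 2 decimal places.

[4.41, 14.59]

The posterior is symmetric, so the 80% equal-tailed interval is θ = 9.5 ± z·3.97 with z = 1.282.
Half-width: 1.282 × 3.97 = 5.09.
9.5 − 5.09 = 4.41; 9.5 + 5.09 = 14.59.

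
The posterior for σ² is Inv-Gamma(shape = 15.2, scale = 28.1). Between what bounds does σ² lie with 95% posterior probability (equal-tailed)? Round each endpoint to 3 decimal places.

Inverse-Gamma(15.2, 28.1) quantiles: F⁻¹(0.025) and F⁻¹(0.975).
Equivalently, 1/σ² ~ Gamma(15.2, rate = 28.1); invert its 0.975 and 0.025 quantiles.
Posterior mean ≈ 1.979, SD ≈ 0.545; a Normal approximation gives roughly [0.911, 3.046].
Exact: lower = 1.184; upper = 3.289.

[1.184, 3.289]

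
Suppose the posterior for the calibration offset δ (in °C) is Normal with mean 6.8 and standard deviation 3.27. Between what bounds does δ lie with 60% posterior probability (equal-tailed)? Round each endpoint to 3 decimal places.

The posterior is symmetric, so the 60% equal-tailed interval is δ = 6.8 ± z·3.27 with z = 0.842.
Half-width: 0.842 × 3.27 = 2.752.
6.8 − 2.752 = 4.048; 6.8 + 2.752 = 9.552.

[4.048, 9.552]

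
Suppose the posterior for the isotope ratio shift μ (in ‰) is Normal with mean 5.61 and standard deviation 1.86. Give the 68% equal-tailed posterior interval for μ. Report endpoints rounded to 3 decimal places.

[3.760, 7.460]

The posterior is symmetric, so the 68% equal-tailed interval is μ = 5.61 ± z·1.86 with z = 0.994.
Half-width: 0.994 × 1.86 = 1.850.
5.61 − 1.850 = 3.760; 5.61 + 1.850 = 7.460.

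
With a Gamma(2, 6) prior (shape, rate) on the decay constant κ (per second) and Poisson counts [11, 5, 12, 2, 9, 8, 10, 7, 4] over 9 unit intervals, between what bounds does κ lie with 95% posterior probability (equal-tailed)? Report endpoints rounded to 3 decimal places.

[3.638, 5.822]

Posterior: Gamma(2+68, 6+9) = Gamma(70, 15) (shape, rate).
Equal-tailed 95% interval: Gamma(70, 15) quantiles at 0.025 and 0.975.
Posterior mean ≈ 4.667, SD ≈ 0.558; a Normal approximation gives roughly [3.573, 5.760].
Exact: lower = 3.638; upper = 5.822.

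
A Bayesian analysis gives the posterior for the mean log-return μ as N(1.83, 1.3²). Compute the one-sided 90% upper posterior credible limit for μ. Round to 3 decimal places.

Need U with P(μ ≤ U) = 0.90: U = 1.83 + z_{0.1}·1.3.
z = 1.282; U = 1.83 + 1.282 × 1.3 = 3.496.

3.496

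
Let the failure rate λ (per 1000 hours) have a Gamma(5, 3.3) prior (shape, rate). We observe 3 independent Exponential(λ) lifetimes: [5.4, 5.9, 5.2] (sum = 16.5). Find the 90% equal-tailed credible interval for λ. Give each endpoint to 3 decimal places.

Posterior: Gamma(5+3, 3.3+16.5) = Gamma(8, 19.8) (shape, rate).
Equal-tailed 90% interval: Gamma(8, 19.8) quantiles at 0.05 and 0.95.
Posterior mean ≈ 0.404, SD ≈ 0.143; a Normal approximation gives roughly [0.169, 0.639].
Exact: lower = 0.201; upper = 0.664.

[0.201, 0.664]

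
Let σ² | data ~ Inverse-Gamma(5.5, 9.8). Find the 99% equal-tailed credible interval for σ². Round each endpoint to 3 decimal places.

[0.733, 7.529]

Inverse-Gamma(5.5, 9.8) quantiles: F⁻¹(0.005) and F⁻¹(0.995).
Equivalently, 1/σ² ~ Gamma(5.5, rate = 9.8); invert its 0.995 and 0.005 quantiles.
Posterior mean ≈ 2.178, SD ≈ 1.164; a Normal approximation gives roughly [-0.821, 5.176].
Exact: lower = 0.733; upper = 7.529.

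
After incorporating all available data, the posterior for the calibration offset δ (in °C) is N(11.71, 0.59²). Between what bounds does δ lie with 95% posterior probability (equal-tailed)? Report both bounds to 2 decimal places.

The posterior is symmetric, so the 95% equal-tailed interval is δ = 11.71 ± z·0.59 with z = 1.960.
Half-width: 1.960 × 0.59 = 1.16.
11.71 − 1.16 = 10.55; 11.71 + 1.16 = 12.87.

[10.55, 12.87]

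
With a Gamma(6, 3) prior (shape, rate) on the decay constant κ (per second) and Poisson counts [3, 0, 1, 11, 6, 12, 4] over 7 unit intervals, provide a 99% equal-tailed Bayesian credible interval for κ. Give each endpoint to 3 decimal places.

[2.799, 6.176]

Posterior: Gamma(6+37, 3+7) = Gamma(43, 10) (shape, rate).
Equal-tailed 99% interval: Gamma(43, 10) quantiles at 0.005 and 0.995.
Posterior mean ≈ 4.300, SD ≈ 0.656; a Normal approximation gives roughly [2.611, 5.989].
Exact: lower = 2.799; upper = 6.176.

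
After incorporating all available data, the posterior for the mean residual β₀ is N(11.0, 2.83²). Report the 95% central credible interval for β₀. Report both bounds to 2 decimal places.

The posterior is symmetric, so the 95% equal-tailed interval is β₀ = 11.0 ± z·2.83 with z = 1.960.
Half-width: 1.960 × 2.83 = 5.55.
11.0 − 5.55 = 5.45; 11.0 + 5.55 = 16.55.

[5.45, 16.55]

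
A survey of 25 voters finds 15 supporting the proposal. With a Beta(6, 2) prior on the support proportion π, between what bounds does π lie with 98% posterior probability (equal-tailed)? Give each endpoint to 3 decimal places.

Posterior: Beta(6+15, 2+10) = Beta(21, 12).
Equal-tailed 98% interval: the 0.01 and 0.99 quantiles of Beta(21, 12).
Posterior mean ≈ 0.636, SD ≈ 0.082; a Normal approximation gives roughly [0.444, 0.828].
Exact: F⁻¹(0.01) = 0.436; F⁻¹(0.99) = 0.813.

[0.436, 0.813]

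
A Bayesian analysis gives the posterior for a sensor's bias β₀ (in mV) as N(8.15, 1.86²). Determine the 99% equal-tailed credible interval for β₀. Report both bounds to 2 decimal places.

The posterior is symmetric, so the 99% equal-tailed interval is β₀ = 8.15 ± z·1.86 with z = 2.576.
Half-width: 2.576 × 1.86 = 4.79.
8.15 − 4.79 = 3.36; 8.15 + 4.79 = 12.94.

[3.36, 12.94]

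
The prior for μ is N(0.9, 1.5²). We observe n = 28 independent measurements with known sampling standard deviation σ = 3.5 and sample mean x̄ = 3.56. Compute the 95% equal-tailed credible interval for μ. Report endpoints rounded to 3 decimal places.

[1.941, 4.313]

Posterior precision = 1/1.5² + 28/3.5² = 0.4444 + 2.2857 = 2.7302, so posterior SD = 0.6052.
Posterior mean = (0.9/1.5² + 28·3.56/3.5²) / 2.7302 = 3.1270.
Interval: 3.1270 ± 1.960 × 0.6052 → [1.941, 4.313].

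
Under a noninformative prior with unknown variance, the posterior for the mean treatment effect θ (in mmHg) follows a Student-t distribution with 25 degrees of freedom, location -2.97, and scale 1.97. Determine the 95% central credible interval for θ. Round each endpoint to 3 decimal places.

The t_25 distribution is symmetric; the 95% interval is -2.97 ± t·1.97 with t_{0.975,25} = 2.060.
Half-width: 2.060 × 1.97 = 4.057.
-2.97 − 4.057 = -7.027; -2.97 + 4.057 = 1.087.

[-7.027, 1.087]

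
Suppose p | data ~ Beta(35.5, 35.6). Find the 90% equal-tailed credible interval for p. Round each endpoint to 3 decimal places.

[0.402, 0.596]

Posterior: Beta(35.5, 35.6).
Equal-tailed 90% interval: the 0.05 and 0.95 quantiles of Beta(35.5, 35.6).
Posterior mean ≈ 0.499, SD ≈ 0.059; a Normal approximation gives roughly [0.402, 0.596].
Exact: F⁻¹(0.05) = 0.402; F⁻¹(0.95) = 0.596.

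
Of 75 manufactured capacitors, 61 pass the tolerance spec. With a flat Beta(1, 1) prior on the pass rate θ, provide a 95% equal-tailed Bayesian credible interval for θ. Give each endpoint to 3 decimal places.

[0.710, 0.885]

Posterior: Beta(1+61, 1+14) = Beta(62, 15).
Equal-tailed 95% interval: the 0.025 and 0.975 quantiles of Beta(62, 15).
Posterior mean ≈ 0.805, SD ≈ 0.045; a Normal approximation gives roughly [0.717, 0.893].
Exact: F⁻¹(0.025) = 0.710; F⁻¹(0.975) = 0.885.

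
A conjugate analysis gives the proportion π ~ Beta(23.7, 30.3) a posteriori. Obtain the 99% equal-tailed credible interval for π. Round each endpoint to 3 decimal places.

Posterior: Beta(23.7, 30.3).
Equal-tailed 99% interval: the 0.005 and 0.995 quantiles of Beta(23.7, 30.3).
Posterior mean ≈ 0.439, SD ≈ 0.067; a Normal approximation gives roughly [0.267, 0.611].
Exact: F⁻¹(0.005) = 0.274; F⁻¹(0.995) = 0.613.

[0.274, 0.613]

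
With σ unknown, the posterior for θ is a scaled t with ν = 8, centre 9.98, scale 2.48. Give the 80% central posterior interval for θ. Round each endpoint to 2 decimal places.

The t_8 distribution is symmetric; the 80% interval is 9.98 ± t·2.48 with t_{0.9,8} = 1.397.
Half-width: 1.397 × 2.48 = 3.46.
9.98 − 3.46 = 6.52; 9.98 + 3.46 = 13.44.

[6.52, 13.44]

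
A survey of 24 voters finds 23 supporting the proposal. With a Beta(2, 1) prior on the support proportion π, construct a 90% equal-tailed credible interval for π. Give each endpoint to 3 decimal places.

Posterior: Beta(2+23, 1+1) = Beta(25, 2).
Equal-tailed 90% interval: the 0.05 and 0.95 quantiles of Beta(25, 2).
Posterior mean ≈ 0.926, SD ≈ 0.049; a Normal approximation gives roughly [0.845, 1.007].
Exact: F⁻¹(0.05) = 0.830; F⁻¹(0.95) = 0.986.

[0.830, 0.986]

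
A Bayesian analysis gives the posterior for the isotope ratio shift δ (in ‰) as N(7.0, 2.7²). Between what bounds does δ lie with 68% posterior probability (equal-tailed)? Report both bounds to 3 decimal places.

The posterior is symmetric, so the 68% equal-tailed interval is δ = 7.0 ± z·2.7 with z = 0.994.
Half-width: 0.994 × 2.7 = 2.685.
7.0 − 2.685 = 4.315; 7.0 + 2.685 = 9.685.

[4.315, 9.685]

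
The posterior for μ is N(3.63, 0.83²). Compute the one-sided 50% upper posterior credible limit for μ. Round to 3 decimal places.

Need U with P(μ ≤ U) = 0.50: U = 3.63 + z_{0.5}·0.83.
z = 0.000; U = 3.63 + 0.000 × 0.83 = 3.630.

3.630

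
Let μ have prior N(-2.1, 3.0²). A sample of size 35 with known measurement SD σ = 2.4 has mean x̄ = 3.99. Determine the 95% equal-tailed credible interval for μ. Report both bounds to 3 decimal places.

[3.093, 4.669]

Posterior precision = 1/3.0² + 35/2.4² = 0.1111 + 6.0764 = 6.1875, so posterior SD = 0.4020.
Posterior mean = (-2.1/3.0² + 35·3.99/2.4²) / 6.1875 = 3.8806.
Interval: 3.8806 ± 1.960 × 0.4020 → [3.093, 4.669].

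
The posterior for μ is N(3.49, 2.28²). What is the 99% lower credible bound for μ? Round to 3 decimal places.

Need L with P(μ ≥ L) = 0.99: L = 3.49 − z_{0.01}·2.28.
z = 2.326; L = 3.49 − 2.326 × 2.28 = -1.814.

-1.814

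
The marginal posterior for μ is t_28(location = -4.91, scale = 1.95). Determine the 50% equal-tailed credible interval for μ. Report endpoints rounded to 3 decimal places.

The t_28 distribution is symmetric; the 50% interval is -4.91 ± t·1.95 with t_{0.75,28} = 0.683.
Half-width: 0.683 × 1.95 = 1.333.
-4.91 − 1.333 = -6.243; -4.91 + 1.333 = -3.577.

[-6.243, -3.577]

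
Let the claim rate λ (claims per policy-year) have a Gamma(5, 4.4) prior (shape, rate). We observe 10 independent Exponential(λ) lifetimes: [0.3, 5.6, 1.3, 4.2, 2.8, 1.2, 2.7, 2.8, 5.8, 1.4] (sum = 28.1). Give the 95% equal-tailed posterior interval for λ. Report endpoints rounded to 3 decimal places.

Posterior: Gamma(5+10, 4.4+28.1) = Gamma(15, 32.5) (shape, rate).
Equal-tailed 95% interval: Gamma(15, 32.5) quantiles at 0.025 and 0.975.
Posterior mean ≈ 0.462, SD ≈ 0.119; a Normal approximation gives roughly [0.228, 0.695].
Exact: lower = 0.258; upper = 0.723.

[0.258, 0.723]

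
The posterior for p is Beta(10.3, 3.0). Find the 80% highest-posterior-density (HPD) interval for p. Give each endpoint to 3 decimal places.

The posterior is unimodal and skewed, so the HPD interval has equal density at both endpoints and is the shortest 80% interval.
Solving f(0.659) = f(0.932) with F(0.932) − F(0.659) = 0.80 gives [0.659, 0.932].
For comparison, the equal-tailed interval is [0.623, 0.907]; the HPD is narrower and shifted toward the mode.

[0.659, 0.932]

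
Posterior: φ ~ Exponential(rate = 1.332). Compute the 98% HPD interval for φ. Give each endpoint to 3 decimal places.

The exponential density is strictly decreasing on [0, ∞), so the HPD interval is anchored at 0: [0, q] with P(φ ≤ q) = 0.98.
q = −ln(1 − 0.98) / 1.332 = 3.9120 / 1.332 = 2.937.

[0.000, 2.937]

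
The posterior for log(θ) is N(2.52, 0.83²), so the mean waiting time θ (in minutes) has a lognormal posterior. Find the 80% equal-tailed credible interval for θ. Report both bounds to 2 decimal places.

On the log scale the 80% interval is 2.52 ± 1.282 × 0.83 = [1.4563, 3.5837].
Exponentiate: [e^1.4563, e^3.5837] = [4.29, 36.01].

[4.29, 36.01]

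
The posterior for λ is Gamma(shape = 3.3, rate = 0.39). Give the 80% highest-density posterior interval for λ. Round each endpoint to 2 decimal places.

[2.12, 12.66]

The posterior is unimodal and skewed, so the HPD interval has equal density at both endpoints and is the shortest 80% interval.
Solving f(2.12) = f(12.66) with F(12.66) − F(2.12) = 0.80 gives [2.12, 12.66].
For comparison, the equal-tailed interval is [3.30, 14.71]; the HPD is narrower and shifted toward the mode.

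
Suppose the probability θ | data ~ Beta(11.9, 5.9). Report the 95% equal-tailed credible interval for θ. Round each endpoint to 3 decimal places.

[0.441, 0.860]

Posterior: Beta(11.9, 5.9).
Equal-tailed 95% interval: the 0.025 and 0.975 quantiles of Beta(11.9, 5.9).
Posterior mean ≈ 0.669, SD ≈ 0.109; a Normal approximation gives roughly [0.456, 0.881].
Exact: F⁻¹(0.025) = 0.441; F⁻¹(0.975) = 0.860.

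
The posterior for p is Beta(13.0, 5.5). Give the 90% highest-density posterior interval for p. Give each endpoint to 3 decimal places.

The posterior is unimodal and skewed, so the HPD interval has equal density at both endpoints and is the shortest 90% interval.
Solving f(0.537) = f(0.873) with F(0.873) − F(0.537) = 0.90 gives [0.537, 0.873].
For comparison, the equal-tailed interval is [0.520, 0.860]; the HPD is narrower and shifted toward the mode.

[0.537, 0.873]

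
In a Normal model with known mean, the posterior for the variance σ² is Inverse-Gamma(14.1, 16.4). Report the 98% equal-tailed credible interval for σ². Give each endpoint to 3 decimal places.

Inverse-Gamma(14.1, 16.4) quantiles: F⁻¹(0.01) and F⁻¹(0.99).
Equivalently, 1/σ² ~ Gamma(14.1, rate = 16.4); invert its 0.99 and 0.01 quantiles.
Posterior mean ≈ 1.252, SD ≈ 0.360; a Normal approximation gives roughly [0.415, 2.089].
Exact: lower = 0.676; upper = 2.394.

[0.676, 2.394]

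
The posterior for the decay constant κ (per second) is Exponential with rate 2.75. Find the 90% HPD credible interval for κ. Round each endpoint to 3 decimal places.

[0.000, 0.837]

The exponential density is strictly decreasing on [0, ∞), so the HPD interval is anchored at 0: [0, q] with P(κ ≤ q) = 0.90.
q = −ln(1 − 0.90) / 2.75 = 2.3026 / 2.75 = 0.837.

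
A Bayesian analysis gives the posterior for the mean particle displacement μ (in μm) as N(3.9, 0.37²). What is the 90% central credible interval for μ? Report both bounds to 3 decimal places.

[3.291, 4.509]

The posterior is symmetric, so the 90% equal-tailed interval is μ = 3.9 ± z·0.37 with z = 1.645.
Half-width: 1.645 × 0.37 = 0.609.
3.9 − 0.609 = 3.291; 3.9 + 0.609 = 4.509.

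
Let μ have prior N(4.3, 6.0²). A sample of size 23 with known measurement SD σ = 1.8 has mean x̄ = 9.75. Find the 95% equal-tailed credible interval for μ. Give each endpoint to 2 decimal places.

Posterior precision = 1/6.0² + 23/1.8² = 0.0278 + 7.0988 = 7.1265, so posterior SD = 0.3746.
Posterior mean = (4.3/6.0² + 23·9.75/1.8²) / 7.1265 = 9.7288.
Interval: 9.7288 ± 1.960 × 0.3746 → [8.99, 10.46].

[8.99, 10.46]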